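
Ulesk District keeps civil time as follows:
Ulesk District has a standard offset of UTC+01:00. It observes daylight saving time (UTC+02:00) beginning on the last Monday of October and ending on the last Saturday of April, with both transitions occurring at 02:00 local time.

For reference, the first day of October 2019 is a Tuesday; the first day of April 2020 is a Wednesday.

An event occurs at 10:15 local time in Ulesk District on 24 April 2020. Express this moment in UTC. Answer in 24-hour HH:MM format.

1 October 2019 is a Tuesday, so Mondays fall on 7, 14, 21, 28; the last is October 28.
1 April 2020 is a Wednesday, so Saturdays fall on 4, 11, 18, 25; the last is April 25.
24 April 2020 falls between 28 October 2019 and 25 April 2020, so daylight saving is in effect and Ulesk District is at UTC+02:00.
10:15 local − 2h = 08:15 UTC.

08:15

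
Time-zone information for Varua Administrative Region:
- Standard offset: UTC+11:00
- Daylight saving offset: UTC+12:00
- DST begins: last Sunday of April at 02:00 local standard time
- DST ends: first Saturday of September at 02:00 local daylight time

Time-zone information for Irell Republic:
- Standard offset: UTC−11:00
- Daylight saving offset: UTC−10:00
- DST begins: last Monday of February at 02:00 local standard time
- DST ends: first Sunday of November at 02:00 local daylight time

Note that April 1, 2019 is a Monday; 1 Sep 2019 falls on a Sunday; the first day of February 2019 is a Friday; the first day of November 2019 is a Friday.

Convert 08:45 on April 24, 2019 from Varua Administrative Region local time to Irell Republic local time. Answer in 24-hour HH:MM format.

1 April 2019 is a Monday, so Sundays fall on 7, 14, 21, 28; the last is April 28.
1 September 2019 is a Sunday, so the first Saturday is September 7.
Daylight saving runs 28 April – 7 September; April 24, 2019 is outside that window, so Varua Administrative Region is on standard time at UTC+11:00.
08:45 Varua Administrative Region − 11h = 21:45 UTC (rolling into the previous day, 23 April 2019).
1 February 2019 is a Friday, so Mondays fall on 4, 11, 18, 25; the last is February 25.
1 November 2019 is a Friday, so the first Sunday is November 3.
At the standard offset (UTC−11:00), 21:45 UTC − 11h = 10:45 Irell Republic standard time.
Daylight saving runs 25 February – 3 November; the standard-time date in Irell Republic, April 23, 2019, is inside that window, so Irell Republic is at UTC−10:00.
21:45 UTC − 10h = 11:45 Irell Republic.

11:45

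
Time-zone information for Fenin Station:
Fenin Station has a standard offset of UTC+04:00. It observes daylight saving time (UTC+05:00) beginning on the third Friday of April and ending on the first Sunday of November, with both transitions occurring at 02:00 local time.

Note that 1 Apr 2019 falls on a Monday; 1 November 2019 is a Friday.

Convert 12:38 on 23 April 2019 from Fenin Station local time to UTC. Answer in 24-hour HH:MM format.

07:38

1 April 2019 is a Monday, so the first Friday is April 5 and the third is April 19.
1 November 2019 is a Friday, so the first Sunday is November 3.
23 April 2019 lies within the daylight-saving period (19 April – 3 November), so Fenin Station is on daylight time, UTC+05:00.
12:38 local − 5h = 07:38 UTC.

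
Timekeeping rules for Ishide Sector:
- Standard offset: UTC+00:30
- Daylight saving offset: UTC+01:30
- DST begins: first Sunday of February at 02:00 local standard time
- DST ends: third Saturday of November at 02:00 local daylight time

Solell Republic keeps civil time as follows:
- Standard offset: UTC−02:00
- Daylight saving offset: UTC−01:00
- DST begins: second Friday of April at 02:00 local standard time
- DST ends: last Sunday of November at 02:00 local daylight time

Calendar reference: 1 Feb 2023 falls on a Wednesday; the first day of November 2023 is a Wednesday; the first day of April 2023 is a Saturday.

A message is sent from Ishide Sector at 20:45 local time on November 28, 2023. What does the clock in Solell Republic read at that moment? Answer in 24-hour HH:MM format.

1 February 2023 is a Wednesday, so the first Sunday is February 5.
1 November 2023 is a Wednesday, so the first Saturday is November 4 and the third is November 18.
Daylight saving runs 5 February – 18 November; November 28, 2023 is outside that window, so Ishide Sector is on standard time at UTC+00:30.
20:45 Ishide Sector − 0h30m = 20:15 UTC.
1 April 2023 is a Saturday, so the first Friday is April 7 and the second is April 14.
1 November 2023 is a Wednesday, so Sundays fall on 5, 12, 19, 26; the last is November 26.
At the standard offset (UTC−02:00), 20:15 UTC − 2h = 18:15 Solell Republic standard time.
Daylight saving runs 14 April – 26 November; the standard-time date in Solell Republic, November 28, 2023, is outside that window, so Solell Republic is on standard time at UTC−02:00.
20:15 UTC − 2h = 18:15 Solell Republic.

18:15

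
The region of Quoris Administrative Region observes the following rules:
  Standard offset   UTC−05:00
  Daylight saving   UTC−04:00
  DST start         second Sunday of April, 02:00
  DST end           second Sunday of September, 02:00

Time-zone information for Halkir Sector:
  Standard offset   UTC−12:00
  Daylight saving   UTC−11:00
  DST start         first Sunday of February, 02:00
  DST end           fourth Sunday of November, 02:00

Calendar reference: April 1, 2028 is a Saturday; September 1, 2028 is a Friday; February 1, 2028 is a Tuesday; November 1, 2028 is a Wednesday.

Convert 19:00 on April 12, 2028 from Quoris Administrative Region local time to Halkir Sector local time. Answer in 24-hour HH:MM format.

1 April 2028 is a Saturday, so the first Sunday is April 2 and the second is April 9.
1 September 2028 is a Friday, so the first Sunday is September 3 and the second is September 10.
Daylight saving runs 9 April – 10 September; April 12, 2028 is inside that window, so Quoris Administrative Region is at UTC−04:00.
19:00 Quoris Administrative Region + 4h = 23:00 UTC.
1 February 2028 is a Tuesday, so the first Sunday is February 6.
1 November 2028 is a Wednesday, so the first Sunday is November 5 and the fourth is November 26.
At the standard offset (UTC−12:00), 23:00 UTC − 12h = 11:00 Halkir Sector standard time.
Daylight saving runs 6 February – 26 November; the standard-time date in Halkir Sector, April 12, 2028, is inside that window, so Halkir Sector is at UTC−11:00.
23:00 UTC − 11h = 12:00 Halkir Sector.

12:00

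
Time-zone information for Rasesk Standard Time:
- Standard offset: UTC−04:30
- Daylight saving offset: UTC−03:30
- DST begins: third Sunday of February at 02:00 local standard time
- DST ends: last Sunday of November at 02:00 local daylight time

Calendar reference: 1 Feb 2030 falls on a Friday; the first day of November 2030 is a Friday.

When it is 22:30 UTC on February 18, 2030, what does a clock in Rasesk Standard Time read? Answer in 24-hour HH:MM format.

1 February 2030 is a Friday, so the first Sunday is February 3 and the third is February 17.
1 November 2030 is a Friday, so Sundays fall on 3, 10, 17, 24; the last is November 24.
At the standard offset (UTC−04:30), 22:30 UTC − 4h30m = 18:00 Rasesk Standard Time standard time.
The standard-time date in Rasesk Standard Time, February 18, 2030, falls between 17 February and 24 November, so daylight saving is in effect and Rasesk Standard Time is at UTC−03:30.
22:30 UTC − 3h30m = 19:00 local.

19:00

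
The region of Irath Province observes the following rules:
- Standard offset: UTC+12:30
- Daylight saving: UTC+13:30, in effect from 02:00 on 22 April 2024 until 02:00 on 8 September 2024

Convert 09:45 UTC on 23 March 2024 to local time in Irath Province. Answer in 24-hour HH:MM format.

22:15

At the standard offset (UTC+12:30), 09:45 UTC + 12h30m = 22:15 Irath Province standard time.
Daylight saving runs 22 April – 8 September; the standard-time date in Irath Province, 23 March 2024, is outside that window, so Irath Province is on standard time at UTC+12:30.
09:45 UTC + 12h30m = 22:15 local.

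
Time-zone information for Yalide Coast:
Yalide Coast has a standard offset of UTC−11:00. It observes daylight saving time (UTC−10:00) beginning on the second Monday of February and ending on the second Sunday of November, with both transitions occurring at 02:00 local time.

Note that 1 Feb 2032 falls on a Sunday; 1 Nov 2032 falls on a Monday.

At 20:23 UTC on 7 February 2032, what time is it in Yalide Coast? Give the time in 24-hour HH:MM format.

09:23

1 February 2032 is a Sunday, so the first Monday is February 2 and the second is February 9.
1 November 2032 is a Monday, so the first Sunday is November 7 and the second is November 14.
At the standard offset (UTC−11:00), 20:23 UTC − 11h = 09:23 Yalide Coast standard time.
The standard-time date in Yalide Coast, 7 February 2032, is outside the daylight-saving period (9 February – 14 November), so Yalide Coast is on standard time, UTC−11:00.
20:23 UTC − 11h = 09:23 local.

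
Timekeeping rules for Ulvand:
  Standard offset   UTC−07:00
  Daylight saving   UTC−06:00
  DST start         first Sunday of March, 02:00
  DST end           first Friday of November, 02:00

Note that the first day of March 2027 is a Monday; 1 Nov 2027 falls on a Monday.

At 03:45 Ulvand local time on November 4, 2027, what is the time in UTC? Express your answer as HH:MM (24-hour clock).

1 March 2027 is a Monday, so the first Sunday is March 7.
1 November 2027 is a Monday, so the first Friday is November 5.
Daylight saving runs 7 March – 5 November; November 4, 2027 is inside that window, so Ulvand is at UTC−06:00.
03:45 local + 6h = 09:45 UTC.

09:45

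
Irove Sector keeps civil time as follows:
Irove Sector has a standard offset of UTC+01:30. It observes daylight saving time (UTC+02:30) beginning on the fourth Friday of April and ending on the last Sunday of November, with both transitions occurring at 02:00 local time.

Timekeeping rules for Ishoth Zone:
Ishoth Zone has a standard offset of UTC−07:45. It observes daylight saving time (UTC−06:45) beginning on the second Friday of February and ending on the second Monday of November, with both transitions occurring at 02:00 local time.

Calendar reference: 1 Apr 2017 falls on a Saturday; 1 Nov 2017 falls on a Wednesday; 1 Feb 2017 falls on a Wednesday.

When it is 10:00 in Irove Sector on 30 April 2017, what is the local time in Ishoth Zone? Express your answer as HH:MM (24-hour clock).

1 April 2017 is a Saturday, so the first Friday is April 7 and the fourth is April 28.
1 November 2017 is a Wednesday, so Sundays fall on 5, 12, 19, 26; the last is November 26.
Daylight saving runs 28 April – 26 November; 30 April 2017 is inside that window, so Irove Sector is at UTC+02:30.
10:00 Irove Sector − 2h30m = 07:30 UTC.
1 February 2017 is a Wednesday, so the first Friday is February 3 and the second is February 10.
1 November 2017 is a Wednesday, so the first Monday is November 6 and the second is November 13.
At the standard offset (UTC−07:45), 07:30 UTC − 7h45m = 23:45 Ishoth Zone standard time (rolling into the previous day, 29 April 2017).
The standard-time date in Ishoth Zone, 29 April 2017, lies within the daylight-saving period (10 February – 13 November), so Ishoth Zone is on daylight time, UTC−06:45.
07:30 UTC − 6h45m = 00:45 Ishoth Zone.

00:45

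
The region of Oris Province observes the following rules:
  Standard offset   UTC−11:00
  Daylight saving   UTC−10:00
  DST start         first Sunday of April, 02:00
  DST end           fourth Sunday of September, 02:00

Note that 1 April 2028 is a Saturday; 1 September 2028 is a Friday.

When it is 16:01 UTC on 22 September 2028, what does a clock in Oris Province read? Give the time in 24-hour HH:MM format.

1 April 2028 is a Saturday, so the first Sunday is April 2.
1 September 2028 is a Friday, so the first Sunday is September 3 and the fourth is September 24.
At the standard offset (UTC−11:00), 16:01 UTC − 11h = 05:01 Oris Province standard time.
The standard-time date in Oris Province, 22 September 2028, falls between 2 April and 24 September, so daylight saving is in effect and Oris Province is at UTC−10:00.
16:01 UTC − 10h = 06:01 local.

06:01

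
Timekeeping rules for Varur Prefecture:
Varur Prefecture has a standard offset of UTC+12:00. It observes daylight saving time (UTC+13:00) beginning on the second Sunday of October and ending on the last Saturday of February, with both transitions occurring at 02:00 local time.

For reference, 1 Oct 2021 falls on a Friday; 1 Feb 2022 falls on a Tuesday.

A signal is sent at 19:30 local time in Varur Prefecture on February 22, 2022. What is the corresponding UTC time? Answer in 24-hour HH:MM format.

1 October 2021 is a Friday, so the first Sunday is October 3 and the second is October 10.
1 February 2022 is a Tuesday, so Saturdays fall on 5, 12, 19, 26; the last is February 26.
February 22, 2022 lies within the daylight-saving period (10 October 2021 – 26 February 2022), so Varur Prefecture is on daylight time, UTC+13:00.
19:30 local − 13h = 06:30 UTC.

06:30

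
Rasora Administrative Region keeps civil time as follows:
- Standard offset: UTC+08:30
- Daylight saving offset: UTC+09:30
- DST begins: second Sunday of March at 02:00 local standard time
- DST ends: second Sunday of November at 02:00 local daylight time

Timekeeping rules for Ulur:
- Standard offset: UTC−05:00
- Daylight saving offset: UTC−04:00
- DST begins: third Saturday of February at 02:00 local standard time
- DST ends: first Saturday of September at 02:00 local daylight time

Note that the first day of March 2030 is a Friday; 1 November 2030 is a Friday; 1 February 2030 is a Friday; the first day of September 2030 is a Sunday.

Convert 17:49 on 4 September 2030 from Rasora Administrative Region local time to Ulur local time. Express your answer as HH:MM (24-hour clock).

1 March 2030 is a Friday, so the first Sunday is March 3 and the second is March 10.
1 November 2030 is a Friday, so the first Sunday is November 3 and the second is November 10.
Daylight saving runs 10 March – 10 November; 4 September 2030 is inside that window, so Rasora Administrative Region is at UTC+09:30.
17:49 Rasora Administrative Region − 9h30m = 08:19 UTC.
1 February 2030 is a Friday, so the first Saturday is February 2 and the third is February 16.
1 September 2030 is a Sunday, so the first Saturday is September 7.
At the standard offset (UTC−05:00), 08:19 UTC − 5h = 03:19 Ulur standard time.
The standard-time date in Ulur, 4 September 2030, lies within the daylight-saving period (16 February – 7 September), so Ulur is on daylight time, UTC−04:00.
08:19 UTC − 4h = 04:19 Ulur.

04:19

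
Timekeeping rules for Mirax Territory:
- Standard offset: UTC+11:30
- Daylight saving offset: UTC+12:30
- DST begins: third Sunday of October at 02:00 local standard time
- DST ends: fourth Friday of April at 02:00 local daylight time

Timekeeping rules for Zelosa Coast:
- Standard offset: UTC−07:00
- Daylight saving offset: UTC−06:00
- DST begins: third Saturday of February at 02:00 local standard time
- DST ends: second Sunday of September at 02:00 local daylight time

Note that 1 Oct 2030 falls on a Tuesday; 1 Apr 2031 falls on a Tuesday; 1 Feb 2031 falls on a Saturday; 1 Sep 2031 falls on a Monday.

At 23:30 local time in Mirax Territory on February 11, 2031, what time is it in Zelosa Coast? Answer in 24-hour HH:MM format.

04:00

1 October 2030 is a Tuesday, so the first Sunday is October 6 and the third is October 20.
1 April 2031 is a Tuesday, so the first Friday is April 4 and the fourth is April 25.
Daylight saving runs 20 October 2030 – 25 April 2031; February 11, 2031 is inside that window, so Mirax Territory is at UTC+12:30.
23:30 Mirax Territory − 12h30m = 11:00 UTC.
1 February 2031 is a Saturday, so the first Saturday is February 1 and the third is February 15.
1 September 2031 is a Monday, so the first Sunday is September 7 and the second is September 14.
At the standard offset (UTC−07:00), 11:00 UTC − 7h = 04:00 Zelosa Coast standard time.
The standard-time date in Zelosa Coast, February 11, 2031, is outside the daylight-saving period (15 February – 14 September), so Zelosa Coast is on standard time, UTC−07:00.
11:00 UTC − 7h = 04:00 Zelosa Coast.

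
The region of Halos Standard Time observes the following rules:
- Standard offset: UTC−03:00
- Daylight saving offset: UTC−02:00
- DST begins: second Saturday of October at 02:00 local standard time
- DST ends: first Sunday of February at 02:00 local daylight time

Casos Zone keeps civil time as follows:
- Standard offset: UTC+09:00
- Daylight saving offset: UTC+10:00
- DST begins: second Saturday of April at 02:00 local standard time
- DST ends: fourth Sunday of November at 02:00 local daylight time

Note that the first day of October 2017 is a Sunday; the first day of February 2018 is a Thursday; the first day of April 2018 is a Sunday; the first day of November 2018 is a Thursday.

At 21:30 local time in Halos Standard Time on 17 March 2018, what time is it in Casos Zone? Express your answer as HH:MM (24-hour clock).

1 October 2017 is a Sunday, so the first Saturday is October 7 and the second is October 14.
1 February 2018 is a Thursday, so the first Sunday is February 4.
17 March 2018 does not fall between 14 October 2017 and 4 February 2018, so daylight saving is not in effect and Halos Standard Time is at UTC−03:00.
21:30 Halos Standard Time + 3h = 00:30 UTC (rolling into the next day, 18 March 2018).
1 April 2018 is a Sunday, so the first Saturday is April 7 and the second is April 14.
1 November 2018 is a Thursday, so the first Sunday is November 4 and the fourth is November 25.
At the standard offset (UTC+09:00), 00:30 UTC + 9h = 09:30 Casos Zone standard time.
The standard-time date in Casos Zone, 18 March 2018, is outside the daylight-saving period (14 April – 25 November), so Casos Zone is on standard time, UTC+09:00.
00:30 UTC + 9h = 09:30 Casos Zone.

09:30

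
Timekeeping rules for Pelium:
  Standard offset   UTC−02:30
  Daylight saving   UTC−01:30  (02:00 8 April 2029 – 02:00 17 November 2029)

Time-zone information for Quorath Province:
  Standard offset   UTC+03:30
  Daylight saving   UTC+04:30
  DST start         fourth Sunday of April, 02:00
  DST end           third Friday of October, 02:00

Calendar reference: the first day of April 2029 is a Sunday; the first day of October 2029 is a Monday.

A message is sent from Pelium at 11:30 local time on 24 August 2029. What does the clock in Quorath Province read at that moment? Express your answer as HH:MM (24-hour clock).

17:30

24 August 2029 falls between 8 April and 17 November, so daylight saving is in effect and Pelium is at UTC−01:30.
11:30 Pelium + 1h30m = 13:00 UTC.
1 April 2029 is a Sunday, so the first Sunday is April 1 and the fourth is April 22.
1 October 2029 is a Monday, so the first Friday is October 5 and the third is October 19.
At the standard offset (UTC+03:30), 13:00 UTC + 3h30m = 16:30 Quorath Province standard time.
The standard-time date in Quorath Province, 24 August 2029, lies within the daylight-saving period (22 April – 19 October), so Quorath Province is on daylight time, UTC+04:30.
13:00 UTC + 4h30m = 17:30 Quorath Province.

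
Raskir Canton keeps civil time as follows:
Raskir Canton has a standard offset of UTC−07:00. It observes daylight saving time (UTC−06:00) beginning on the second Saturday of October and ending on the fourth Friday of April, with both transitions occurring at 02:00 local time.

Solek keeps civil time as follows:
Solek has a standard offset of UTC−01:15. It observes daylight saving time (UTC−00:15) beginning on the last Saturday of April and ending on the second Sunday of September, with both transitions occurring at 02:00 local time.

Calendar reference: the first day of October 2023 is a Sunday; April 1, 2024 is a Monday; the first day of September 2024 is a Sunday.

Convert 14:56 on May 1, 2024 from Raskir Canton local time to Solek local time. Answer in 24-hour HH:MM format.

21:41

1 October 2023 is a Sunday, so the first Saturday is October 7 and the second is October 14.
1 April 2024 is a Monday, so the first Friday is April 5 and the fourth is April 26.
May 1, 2024 does not fall between 14 October 2023 and 26 April 2024, so daylight saving is not in effect and Raskir Canton is at UTC−07:00.
14:56 Raskir Canton + 7h = 21:56 UTC.
1 April 2024 is a Monday, so Saturdays fall on 6, 13, 20, 27; the last is April 27.
1 September 2024 is a Sunday, so the first Sunday is September 1 and the second is September 8.
At the standard offset (UTC−01:15), 21:56 UTC − 1h15m = 20:41 Solek standard time.
The standard-time date in Solek, May 1, 2024, lies within the daylight-saving period (27 April – 8 September), so Solek is on daylight time, UTC−00:15.
21:56 UTC − 0h15m = 21:41 Solek.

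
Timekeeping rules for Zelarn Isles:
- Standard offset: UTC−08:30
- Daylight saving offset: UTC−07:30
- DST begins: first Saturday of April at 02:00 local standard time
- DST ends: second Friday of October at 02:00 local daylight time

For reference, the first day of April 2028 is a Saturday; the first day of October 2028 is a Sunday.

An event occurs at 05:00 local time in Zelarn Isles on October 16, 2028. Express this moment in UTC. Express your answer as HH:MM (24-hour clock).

13:30

1 April 2028 is a Saturday, so the first Saturday is April 1.
1 October 2028 is a Sunday, so the first Friday is October 6 and the second is October 13.
Daylight saving runs 1 April – 13 October; October 16, 2028 is outside that window, so Zelarn Isles is on standard time at UTC−08:30.
05:00 local + 8h30m = 13:30 UTC.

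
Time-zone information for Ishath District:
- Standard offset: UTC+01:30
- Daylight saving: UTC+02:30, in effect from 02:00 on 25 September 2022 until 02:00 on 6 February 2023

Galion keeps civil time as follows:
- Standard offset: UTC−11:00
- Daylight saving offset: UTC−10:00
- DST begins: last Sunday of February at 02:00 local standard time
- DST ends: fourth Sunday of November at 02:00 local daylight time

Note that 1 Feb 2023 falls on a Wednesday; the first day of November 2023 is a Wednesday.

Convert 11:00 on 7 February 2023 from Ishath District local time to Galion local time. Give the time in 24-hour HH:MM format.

Daylight saving runs 25 September 2022 – 6 February 2023; 7 February 2023 is outside that window, so Ishath District is on standard time at UTC+01:30.
11:00 Ishath District − 1h30m = 09:30 UTC.
1 February 2023 is a Wednesday, so Sundays fall on 5, 12, 19, 26; the last is February 26.
1 November 2023 is a Wednesday, so the first Sunday is November 5 and the fourth is November 26.
At the standard offset (UTC−11:00), 09:30 UTC − 11h = 22:30 Galion standard time (rolling into the previous day, 6 February 2023).
The standard-time date in Galion, 6 February 2023, is outside the daylight-saving period (26 February – 26 November), so Galion is on standard time, UTC−11:00.
09:30 UTC − 11h = 22:30 Galion (rolling into the previous day, 6 February 2023).

22:30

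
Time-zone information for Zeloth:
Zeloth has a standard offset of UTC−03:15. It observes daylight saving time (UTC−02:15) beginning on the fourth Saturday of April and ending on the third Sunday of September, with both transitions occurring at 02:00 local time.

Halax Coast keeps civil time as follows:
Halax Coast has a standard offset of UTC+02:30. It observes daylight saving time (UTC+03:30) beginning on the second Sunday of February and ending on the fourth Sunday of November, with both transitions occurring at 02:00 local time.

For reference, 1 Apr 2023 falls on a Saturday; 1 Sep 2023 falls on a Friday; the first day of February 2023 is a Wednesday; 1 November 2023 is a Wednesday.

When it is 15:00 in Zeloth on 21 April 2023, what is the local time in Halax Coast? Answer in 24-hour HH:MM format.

21:45

1 April 2023 is a Saturday, so the first Saturday is April 1 and the fourth is April 22.
1 September 2023 is a Friday, so the first Sunday is September 3 and the third is September 17.
Daylight saving runs 22 April – 17 September; 21 April 2023 is outside that window, so Zeloth is on standard time at UTC−03:15.
15:00 Zeloth + 3h15m = 18:15 UTC.
1 February 2023 is a Wednesday, so the first Sunday is February 5 and the second is February 12.
1 November 2023 is a Wednesday, so the first Sunday is November 5 and the fourth is November 26.
At the standard offset (UTC+02:30), 18:15 UTC + 2h30m = 20:45 Halax Coast standard time.
The standard-time date in Halax Coast, 21 April 2023, falls between 12 February and 26 November, so daylight saving is in effect and Halax Coast is at UTC+03:30.
18:15 UTC + 3h30m = 21:45 Halax Coast.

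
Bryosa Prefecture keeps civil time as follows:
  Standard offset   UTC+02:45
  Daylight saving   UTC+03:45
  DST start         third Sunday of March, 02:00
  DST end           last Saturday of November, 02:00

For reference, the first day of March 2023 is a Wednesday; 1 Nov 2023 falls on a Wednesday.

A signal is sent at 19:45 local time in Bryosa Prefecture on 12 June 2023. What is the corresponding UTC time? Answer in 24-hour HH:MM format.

1 March 2023 is a Wednesday, so the first Sunday is March 5 and the third is March 19.
1 November 2023 is a Wednesday, so Saturdays fall on 4, 11, 18, 25; the last is November 25.
12 June 2023 falls between 19 March and 25 November, so daylight saving is in effect and Bryosa Prefecture is at UTC+03:45.
19:45 local − 3h45m = 16:00 UTC.

16:00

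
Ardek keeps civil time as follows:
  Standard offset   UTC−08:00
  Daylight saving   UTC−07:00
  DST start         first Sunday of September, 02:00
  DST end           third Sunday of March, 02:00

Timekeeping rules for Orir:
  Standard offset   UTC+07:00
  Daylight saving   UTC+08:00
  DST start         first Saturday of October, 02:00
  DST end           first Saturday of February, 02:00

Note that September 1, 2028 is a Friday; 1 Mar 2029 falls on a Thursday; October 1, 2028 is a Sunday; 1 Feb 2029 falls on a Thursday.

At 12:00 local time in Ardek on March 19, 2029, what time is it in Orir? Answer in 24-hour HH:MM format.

1 September 2028 is a Friday, so the first Sunday is September 3.
1 March 2029 is a Thursday, so the first Sunday is March 4 and the third is March 18.
March 19, 2029 does not fall between 3 September 2028 and 18 March 2029, so daylight saving is not in effect and Ardek is at UTC−08:00.
12:00 Ardek + 8h = 20:00 UTC.
1 October 2028 is a Sunday, so the first Saturday is October 7.
1 February 2029 is a Thursday, so the first Saturday is February 3.
At the standard offset (UTC+07:00), 20:00 UTC + 7h = 03:00 Orir standard time (rolling into the next day, 20 March 2029).
The standard-time date in Orir, March 20, 2029, does not fall between 7 October 2028 and 3 February 2029, so daylight saving is not in effect and Orir is at UTC+07:00.
20:00 UTC + 7h = 03:00 Orir (rolling into the next day, 20 March 2029).

03:00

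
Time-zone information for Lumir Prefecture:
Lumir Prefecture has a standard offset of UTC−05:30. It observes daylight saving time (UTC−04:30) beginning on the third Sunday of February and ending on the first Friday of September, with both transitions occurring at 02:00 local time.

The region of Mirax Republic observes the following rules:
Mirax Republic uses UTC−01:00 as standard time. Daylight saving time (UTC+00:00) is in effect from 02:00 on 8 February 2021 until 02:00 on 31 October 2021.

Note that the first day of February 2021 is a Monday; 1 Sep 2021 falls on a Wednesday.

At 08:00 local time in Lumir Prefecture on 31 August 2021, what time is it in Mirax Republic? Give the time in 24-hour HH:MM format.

12:30

1 February 2021 is a Monday, so the first Sunday is February 7 and the third is February 21.
1 September 2021 is a Wednesday, so the first Friday is September 3.
31 August 2021 lies within the daylight-saving period (21 February – 3 September), so Lumir Prefecture is on daylight time, UTC−04:30.
08:00 Lumir Prefecture + 4h30m = 12:30 UTC.
At the standard offset (UTC−01:00), 12:30 UTC − 1h = 11:30 Mirax Republic standard time.
Daylight saving runs 8 February – 31 October; the standard-time date in Mirax Republic, 31 August 2021, is inside that window, so Mirax Republic is at UTC+00:00.
12:30 UTC + 0h = 12:30 Mirax Republic.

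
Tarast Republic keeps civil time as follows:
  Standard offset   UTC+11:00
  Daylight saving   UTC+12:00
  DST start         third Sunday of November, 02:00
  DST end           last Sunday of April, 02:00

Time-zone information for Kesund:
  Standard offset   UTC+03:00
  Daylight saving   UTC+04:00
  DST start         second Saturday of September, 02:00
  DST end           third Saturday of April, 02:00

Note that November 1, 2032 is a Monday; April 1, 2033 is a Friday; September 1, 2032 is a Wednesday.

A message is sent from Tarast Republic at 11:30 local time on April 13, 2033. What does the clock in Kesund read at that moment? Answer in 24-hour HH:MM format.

03:30

1 November 2032 is a Monday, so the first Sunday is November 7 and the third is November 21.
1 April 2033 is a Friday, so Sundays fall on 3, 10, 17, 24; the last is April 24.
April 13, 2033 falls between 21 November 2032 and 24 April 2033, so daylight saving is in effect and Tarast Republic is at UTC+12:00.
11:30 Tarast Republic − 12h = 23:30 UTC (rolling into the previous day, 12 April 2033).
1 September 2032 is a Wednesday, so the first Saturday is September 4 and the second is September 11.
1 April 2033 is a Friday, so the first Saturday is April 2 and the third is April 16.
At the standard offset (UTC+03:00), 23:30 UTC + 3h = 02:30 Kesund standard time (rolling into the next day, 13 April 2033).
The standard-time date in Kesund, April 13, 2033, lies within the daylight-saving period (11 September 2032 – 16 April 2033), so Kesund is on daylight time, UTC+04:00.
23:30 UTC + 4h = 03:30 Kesund (rolling into the next day, 13 April 2033).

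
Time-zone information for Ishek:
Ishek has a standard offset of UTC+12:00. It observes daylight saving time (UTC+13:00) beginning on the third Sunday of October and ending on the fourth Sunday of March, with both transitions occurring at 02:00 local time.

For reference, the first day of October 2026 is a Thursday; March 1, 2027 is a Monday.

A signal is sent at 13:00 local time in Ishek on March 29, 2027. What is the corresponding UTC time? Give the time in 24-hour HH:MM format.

01:00

1 October 2026 is a Thursday, so the first Sunday is October 4 and the third is October 18.
1 March 2027 is a Monday, so the first Sunday is March 7 and the fourth is March 28.
Daylight saving runs 18 October 2026 – 28 March 2027; March 29, 2027 is outside that window, so Ishek is on standard time at UTC+12:00.
13:00 local − 12h = 01:00 UTC.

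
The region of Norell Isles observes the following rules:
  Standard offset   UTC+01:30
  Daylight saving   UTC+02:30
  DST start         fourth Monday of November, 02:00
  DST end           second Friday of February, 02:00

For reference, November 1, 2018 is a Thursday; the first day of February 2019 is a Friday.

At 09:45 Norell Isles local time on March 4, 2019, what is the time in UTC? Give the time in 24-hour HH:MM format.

1 November 2018 is a Thursday, so the first Monday is November 5 and the fourth is November 26.
1 February 2019 is a Friday, so the first Friday is February 1 and the second is February 8.
Daylight saving runs 26 November 2018 – 8 February 2019; March 4, 2019 is outside that window, so Norell Isles is on standard time at UTC+01:30.
09:45 local − 1h30m = 08:15 UTC.

08:15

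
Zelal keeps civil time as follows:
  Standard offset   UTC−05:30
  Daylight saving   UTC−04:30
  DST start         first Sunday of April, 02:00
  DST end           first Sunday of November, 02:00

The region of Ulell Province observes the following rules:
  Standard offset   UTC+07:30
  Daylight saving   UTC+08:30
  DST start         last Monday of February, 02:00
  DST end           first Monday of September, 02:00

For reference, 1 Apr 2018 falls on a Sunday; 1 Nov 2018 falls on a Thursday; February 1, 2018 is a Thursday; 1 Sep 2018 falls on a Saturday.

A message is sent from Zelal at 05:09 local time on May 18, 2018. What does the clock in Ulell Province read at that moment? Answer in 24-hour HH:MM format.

1 April 2018 is a Sunday, so the first Sunday is April 1.
1 November 2018 is a Thursday, so the first Sunday is November 4.
May 18, 2018 falls between 1 April and 4 November, so daylight saving is in effect and Zelal is at UTC−04:30.
05:09 Zelal + 4h30m = 09:39 UTC.
1 February 2018 is a Thursday, so Mondays fall on 5, 12, 19, 26; the last is February 26.
1 September 2018 is a Saturday, so the first Monday is September 3.
At the standard offset (UTC+07:30), 09:39 UTC + 7h30m = 17:09 Ulell Province standard time.
Daylight saving runs 26 February – 3 September; the standard-time date in Ulell Province, May 18, 2018, is inside that window, so Ulell Province is at UTC+08:30.
09:39 UTC + 8h30m = 18:09 Ulell Province.

18:09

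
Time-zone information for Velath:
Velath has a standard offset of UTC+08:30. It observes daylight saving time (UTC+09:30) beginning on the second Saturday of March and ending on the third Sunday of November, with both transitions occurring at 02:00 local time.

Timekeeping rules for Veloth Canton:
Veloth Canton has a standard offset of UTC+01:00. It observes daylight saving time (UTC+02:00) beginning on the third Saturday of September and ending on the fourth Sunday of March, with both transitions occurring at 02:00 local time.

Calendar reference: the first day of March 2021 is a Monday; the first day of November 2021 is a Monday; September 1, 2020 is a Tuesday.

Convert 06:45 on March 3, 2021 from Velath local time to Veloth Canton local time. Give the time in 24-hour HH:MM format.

00:15

1 March 2021 is a Monday, so the first Saturday is March 6 and the second is March 13.
1 November 2021 is a Monday, so the first Sunday is November 7 and the third is November 21.
Daylight saving runs 13 March – 21 November; March 3, 2021 is outside that window, so Velath is on standard time at UTC+08:30.
06:45 Velath − 8h30m = 22:15 UTC (rolling into the previous day, 2 March 2021).
1 September 2020 is a Tuesday, so the first Saturday is September 5 and the third is September 19.
1 March 2021 is a Monday, so the first Sunday is March 7 and the fourth is March 28.
At the standard offset (UTC+01:00), 22:15 UTC + 1h = 23:15 Veloth Canton standard time.
Daylight saving runs 19 September 2020 – 28 March 2021; the standard-time date in Veloth Canton, March 2, 2021, is inside that window, so Veloth Canton is at UTC+02:00.
22:15 UTC + 2h = 00:15 Veloth Canton (rolling into the next day, 3 March 2021).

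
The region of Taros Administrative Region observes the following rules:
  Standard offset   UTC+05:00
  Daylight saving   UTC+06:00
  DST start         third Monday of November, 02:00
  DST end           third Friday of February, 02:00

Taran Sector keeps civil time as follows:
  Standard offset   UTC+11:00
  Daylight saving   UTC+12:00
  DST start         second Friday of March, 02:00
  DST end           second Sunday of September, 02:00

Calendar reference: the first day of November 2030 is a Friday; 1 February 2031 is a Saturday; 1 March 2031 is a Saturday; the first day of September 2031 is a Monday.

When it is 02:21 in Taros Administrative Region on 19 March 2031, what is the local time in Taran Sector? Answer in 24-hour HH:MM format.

1 November 2030 is a Friday, so the first Monday is November 4 and the third is November 18.
1 February 2031 is a Saturday, so the first Friday is February 7 and the third is February 21.
19 March 2031 does not fall between 18 November 2030 and 21 February 2031, so daylight saving is not in effect and Taros Administrative Region is at UTC+05:00.
02:21 Taros Administrative Region − 5h = 21:21 UTC (rolling into the previous day, 18 March 2031).
1 March 2031 is a Saturday, so the first Friday is March 7 and the second is March 14.
1 September 2031 is a Monday, so the first Sunday is September 7 and the second is September 14.
At the standard offset (UTC+11:00), 21:21 UTC + 11h = 08:21 Taran Sector standard time (rolling into the next day, 19 March 2031).
The standard-time date in Taran Sector, 19 March 2031, lies within the daylight-saving period (14 March – 14 September), so Taran Sector is on daylight time, UTC+12:00.
21:21 UTC + 12h = 09:21 Taran Sector (rolling into the next day, 19 March 2031).

09:21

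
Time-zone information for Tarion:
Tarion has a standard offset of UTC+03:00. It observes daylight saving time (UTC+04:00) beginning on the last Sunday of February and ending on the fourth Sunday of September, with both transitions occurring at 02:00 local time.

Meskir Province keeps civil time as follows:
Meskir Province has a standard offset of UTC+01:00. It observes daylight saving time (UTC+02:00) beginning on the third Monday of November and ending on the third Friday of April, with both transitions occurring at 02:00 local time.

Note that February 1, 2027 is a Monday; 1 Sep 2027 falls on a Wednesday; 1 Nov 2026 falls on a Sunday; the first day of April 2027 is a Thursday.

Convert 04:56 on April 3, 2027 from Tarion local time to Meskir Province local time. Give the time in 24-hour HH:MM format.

1 February 2027 is a Monday, so Sundays fall on 7, 14, 21, 28; the last is February 28.
1 September 2027 is a Wednesday, so the first Sunday is September 5 and the fourth is September 26.
Daylight saving runs 28 February – 26 September; April 3, 2027 is inside that window, so Tarion is at UTC+04:00.
04:56 Tarion − 4h = 00:56 UTC.
1 November 2026 is a Sunday, so the first Monday is November 2 and the third is November 16.
1 April 2027 is a Thursday, so the first Friday is April 2 and the third is April 16.
At the standard offset (UTC+01:00), 00:56 UTC + 1h = 01:56 Meskir Province standard time.
The standard-time date in Meskir Province, April 3, 2027, falls between 16 November 2026 and 16 April 2027, so daylight saving is in effect and Meskir Province is at UTC+02:00.
00:56 UTC + 2h = 02:56 Meskir Province.

02:56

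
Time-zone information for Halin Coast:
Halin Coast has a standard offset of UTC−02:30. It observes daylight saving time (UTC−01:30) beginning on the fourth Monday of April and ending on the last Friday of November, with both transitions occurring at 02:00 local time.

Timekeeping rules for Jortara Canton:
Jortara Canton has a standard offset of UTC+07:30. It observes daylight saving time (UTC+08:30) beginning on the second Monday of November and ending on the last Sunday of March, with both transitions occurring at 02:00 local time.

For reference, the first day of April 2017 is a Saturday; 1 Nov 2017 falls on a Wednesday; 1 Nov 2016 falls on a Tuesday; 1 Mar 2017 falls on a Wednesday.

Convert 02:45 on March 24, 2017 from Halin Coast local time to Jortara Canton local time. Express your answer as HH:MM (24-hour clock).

1 April 2017 is a Saturday, so the first Monday is April 3 and the fourth is April 24.
1 November 2017 is a Wednesday, so Fridays fall on 3, 10, 17, 24; the last is November 24.
Daylight saving runs 24 April – 24 November; March 24, 2017 is outside that window, so Halin Coast is on standard time at UTC−02:30.
02:45 Halin Coast + 2h30m = 05:15 UTC.
1 November 2016 is a Tuesday, so the first Monday is November 7 and the second is November 14.
1 March 2017 is a Wednesday, so Sundays fall on 5, 12, 19, 26; the last is March 26.
At the standard offset (UTC+07:30), 05:15 UTC + 7h30m = 12:45 Jortara Canton standard time.
The standard-time date in Jortara Canton, March 24, 2017, falls between 14 November 2016 and 26 March 2017, so daylight saving is in effect and Jortara Canton is at UTC+08:30.
05:15 UTC + 8h30m = 13:45 Jortara Canton.

13:45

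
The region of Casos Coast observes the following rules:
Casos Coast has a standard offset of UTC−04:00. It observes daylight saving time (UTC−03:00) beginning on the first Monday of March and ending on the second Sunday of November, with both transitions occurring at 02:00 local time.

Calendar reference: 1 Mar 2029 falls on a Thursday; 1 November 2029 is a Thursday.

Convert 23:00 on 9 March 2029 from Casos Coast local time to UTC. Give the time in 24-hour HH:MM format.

1 March 2029 is a Thursday, so the first Monday is March 5.
1 November 2029 is a Thursday, so the first Sunday is November 4 and the second is November 11.
Daylight saving runs 5 March – 11 November; 9 March 2029 is inside that window, so Casos Coast is at UTC−03:00.
23:00 local + 3h = 02:00 UTC (rolling into the next day, 10 March 2029).

02:00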